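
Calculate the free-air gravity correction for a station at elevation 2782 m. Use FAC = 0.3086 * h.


FAC = 0.3086 * h
= 0.3086 * 2782
= 858.5252 mGal

858.5252


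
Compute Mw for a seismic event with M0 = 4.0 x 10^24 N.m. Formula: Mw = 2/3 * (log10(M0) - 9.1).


log10(M0) = log10(4.0 x 10^24) = 24.6021
Mw = 2/3 * (24.6021 - 9.1)
= 2/3 * 15.5021
= 10.33

10.33


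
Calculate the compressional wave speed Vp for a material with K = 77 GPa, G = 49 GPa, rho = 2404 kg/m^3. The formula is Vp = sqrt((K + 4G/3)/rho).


First compute the effective modulus:
K + 4G/3 = 77e9 + 4*49e9/3 = 142333333333.33 Pa
Then divide by density:
142333333333.33 / 2404 = 59206877.4265 Pa/(kg/m^3)
Take the square root:
Vp = sqrt(59206877.4265) = 7694.6 m/s

7694.6


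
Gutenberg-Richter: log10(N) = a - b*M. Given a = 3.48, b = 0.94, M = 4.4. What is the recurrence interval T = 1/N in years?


log10(N) = 3.48 - 0.94*4.4 = -0.656
N = 10^-0.656 = 0.2208
T = 1/N = 1/0.2208 = 4.529 years

4.529


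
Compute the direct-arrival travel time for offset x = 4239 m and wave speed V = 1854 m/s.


t = x / V
= 4239 / 1854
= 2.2864 s

2.2864


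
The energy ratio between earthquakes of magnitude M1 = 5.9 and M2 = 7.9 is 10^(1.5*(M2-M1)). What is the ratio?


M2 - M1 = 7.9 - 5.9 = 2.0
1.5 * 2.0 = 3.0
ratio = 10^3.0 = 1000.0

1000.0


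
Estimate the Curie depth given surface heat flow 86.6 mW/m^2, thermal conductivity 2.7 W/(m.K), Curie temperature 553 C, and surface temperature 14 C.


T_Curie - T_surf = 553 - 14 = 539 C
Convert q to W/m^2: 86.6 mW/m^2 = 0.0866 W/m^2
d = 539 * 2.7 / 0.0866 = 16804.85 m

16804.85


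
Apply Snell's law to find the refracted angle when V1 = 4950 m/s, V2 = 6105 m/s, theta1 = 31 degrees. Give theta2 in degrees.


sin(theta1) = sin(31 deg) = 0.515038
sin(theta2) = V2/V1 * sin(theta1) = 6105/4950 * 0.515038 = 0.635214
theta2 = arcsin(0.635214) = 39.4358 degrees

39.4358


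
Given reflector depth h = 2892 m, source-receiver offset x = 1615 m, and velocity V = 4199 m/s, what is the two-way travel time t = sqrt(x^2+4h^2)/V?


x^2 + 4h^2 = 1615^2 + 4*2892^2 = 2608225 + 33454656 = 36062881
sqrt(36062881) = 6005.2378
t = 6005.2378 / 4199 = 1.4302 s

1.4302


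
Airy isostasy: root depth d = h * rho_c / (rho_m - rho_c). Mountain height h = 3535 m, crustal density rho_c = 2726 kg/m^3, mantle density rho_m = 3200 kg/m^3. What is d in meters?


rho_m - rho_c = 3200 - 2726 = 474
d = 3535 * 2726 / 474
= 9636410 / 474
= 20329.98 m

20329.98


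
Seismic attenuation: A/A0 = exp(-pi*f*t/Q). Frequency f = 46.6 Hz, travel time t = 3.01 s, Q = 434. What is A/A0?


pi*f*t/Q = pi*46.6*3.01/434 = 1.015342
A/A0 = exp(-1.015342) = 0.362278

0.362278


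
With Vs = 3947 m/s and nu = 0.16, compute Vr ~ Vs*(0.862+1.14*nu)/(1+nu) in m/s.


Numerator factor = 0.862 + 1.14*0.16 = 1.0444
Denominator = 1 + 0.16 = 1.16
Vr = 3947 * 1.0444 / 1.16 = 3553.66 m/s

3553.66


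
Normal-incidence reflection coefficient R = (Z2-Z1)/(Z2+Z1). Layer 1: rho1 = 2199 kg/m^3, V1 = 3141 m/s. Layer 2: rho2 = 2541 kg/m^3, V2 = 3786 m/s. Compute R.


Z1 = 2199 * 3141 = 6907059
Z2 = 2541 * 3786 = 9620226
R = (9620226 - 6907059) / (9620226 + 6907059) = 2713167 / 16527285 = 0.1642

0.1642


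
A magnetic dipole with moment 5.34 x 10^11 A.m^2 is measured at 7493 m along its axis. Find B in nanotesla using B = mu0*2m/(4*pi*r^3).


m = 5.34 x 10^11 = 534000000000 A.m^2
2m = 1068000000000 A.m^2
r^3 = 7493^3 = 420694852157
B = (4pi*10^-7) * 1068000000000 / (4*pi * 420694852157) * 1e9
= 1342088.381614 / 5286607427757.9 * 1e9
= 253.8657 nT

253.8657


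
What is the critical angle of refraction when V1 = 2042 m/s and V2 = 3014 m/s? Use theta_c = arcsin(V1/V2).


V1/V2 = 2042/3014 = 0.677505
theta_c = arcsin(0.677505) = 42.649 degrees

42.649


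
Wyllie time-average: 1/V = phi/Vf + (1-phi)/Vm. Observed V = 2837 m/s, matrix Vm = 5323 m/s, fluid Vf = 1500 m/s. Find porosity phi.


1/V - 1/Vm = 1/2837 - 1/5323 = 0.00016462
1/Vf - 1/Vm = 1/1500 - 1/5323 = 0.0004788
phi = 0.00016462 / 0.0004788 = 0.3438

0.3438


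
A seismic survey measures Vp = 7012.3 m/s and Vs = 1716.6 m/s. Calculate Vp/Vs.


Vp/Vs = 7012.3 / 1716.6
= 4.085

4.085


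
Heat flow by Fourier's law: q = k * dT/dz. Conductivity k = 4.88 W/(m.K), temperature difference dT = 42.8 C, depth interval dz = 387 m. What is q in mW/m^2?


q = k * dT / dz * 1000
= 4.88 * 42.8 / 387 * 1000
= 0.5397 * 1000
= 539.7003 mW/m^2

539.7003


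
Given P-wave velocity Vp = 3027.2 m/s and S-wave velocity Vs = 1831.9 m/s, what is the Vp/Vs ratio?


Vp/Vs = 3027.2 / 1831.9
= 1.6525

1.6525


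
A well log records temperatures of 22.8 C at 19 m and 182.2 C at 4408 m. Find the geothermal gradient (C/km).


dT = 182.2 - 22.8 = 159.4 C
dz = 4408 - 19 = 4389 m
gradient = dT/dz * 1000 = 159.4/4389 * 1000 = 36.3181 C/km

36.3181


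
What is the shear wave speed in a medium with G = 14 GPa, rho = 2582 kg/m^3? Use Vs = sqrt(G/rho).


Convert G to Pa: G = 14e9 Pa
Compute G/rho = 14e9 / 2582 = 5422153.3695
Vs = sqrt(5422153.3695) = 2328.55 m/s

2328.55


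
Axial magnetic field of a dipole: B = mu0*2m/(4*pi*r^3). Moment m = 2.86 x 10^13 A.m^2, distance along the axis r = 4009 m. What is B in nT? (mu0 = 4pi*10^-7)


m = 2.86 x 10^13 = 28600000000000 A.m^2
2m = 57200000000000 A.m^2
r^3 = 4009^3 = 64432972729
B = (4pi*10^-7) * 57200000000000 / (4*pi * 64432972729) * 1e9
= 71879639.914134 / 809688615097.51 * 1e9
= 88774.4234 nT

88774.4234


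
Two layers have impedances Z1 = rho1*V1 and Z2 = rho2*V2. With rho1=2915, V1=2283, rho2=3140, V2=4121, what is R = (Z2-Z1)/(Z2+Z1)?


Z1 = 2915 * 2283 = 6654945
Z2 = 3140 * 4121 = 12939940
R = (12939940 - 6654945) / (12939940 + 6654945) = 6284995 / 19594885 = 0.3207

0.3207


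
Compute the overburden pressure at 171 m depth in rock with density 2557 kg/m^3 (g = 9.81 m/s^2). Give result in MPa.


P = rho * g * z / 1e6
= 2557 * 9.81 * 171 / 1e6
= 4289393.07 / 1e6
= 4.2894 MPa

4.2894


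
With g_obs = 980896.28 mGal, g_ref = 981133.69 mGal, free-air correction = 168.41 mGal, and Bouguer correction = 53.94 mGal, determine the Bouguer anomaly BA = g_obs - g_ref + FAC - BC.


BA = g_obs - g_ref + FAC - BC
= 980896.28 - 981133.69 + 168.41 - 53.94
= -122.94 mGal

-122.94


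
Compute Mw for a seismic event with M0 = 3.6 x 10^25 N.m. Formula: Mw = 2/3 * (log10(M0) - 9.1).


log10(M0) = log10(3.6 x 10^25) = 25.5563
Mw = 2/3 * (25.5563 - 9.1)
= 2/3 * 16.4563
= 10.97

10.97


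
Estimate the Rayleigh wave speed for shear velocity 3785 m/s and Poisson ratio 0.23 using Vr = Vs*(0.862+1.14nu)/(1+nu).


Numerator factor = 0.862 + 1.14*0.23 = 1.1242
Denominator = 1 + 0.23 = 1.23
Vr = 3785 * 1.1242 / 1.23 = 3459.43 m/s

3459.43


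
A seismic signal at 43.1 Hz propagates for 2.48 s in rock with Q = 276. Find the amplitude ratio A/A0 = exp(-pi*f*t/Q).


pi*f*t/Q = pi*43.1*2.48/276 = 1.216661
A/A0 = exp(-1.216661) = 0.296217

0.296217


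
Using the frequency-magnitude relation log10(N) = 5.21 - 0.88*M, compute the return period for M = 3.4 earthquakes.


log10(N) = 5.21 - 0.88*3.4 = 2.218
N = 10^2.218 = 165.19618
T = 1/N = 1/165.19618 = 0.0061 years

0.0061


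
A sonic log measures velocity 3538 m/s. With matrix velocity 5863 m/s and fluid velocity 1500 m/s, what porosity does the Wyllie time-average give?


1/V - 1/Vm = 1/3538 - 1/5863 = 0.00011208
1/Vf - 1/Vm = 1/1500 - 1/5863 = 0.00049611
phi = 0.00011208 / 0.00049611 = 0.2259

0.2259


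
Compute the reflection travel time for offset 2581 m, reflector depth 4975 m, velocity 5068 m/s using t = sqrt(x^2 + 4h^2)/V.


x^2 + 4h^2 = 2581^2 + 4*4975^2 = 6661561 + 99002500 = 105664061
sqrt(105664061) = 10279.3026
t = 10279.3026 / 5068 = 2.0283 s

2.0283


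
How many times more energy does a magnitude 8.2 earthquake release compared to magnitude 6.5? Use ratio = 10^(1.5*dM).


M2 - M1 = 8.2 - 6.5 = 1.7
1.5 * 1.7 = 2.55
ratio = 10^2.55 = 354.81

354.81


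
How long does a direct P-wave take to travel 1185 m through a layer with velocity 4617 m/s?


t = x / V
= 1185 / 4617
= 0.2567 s

0.2567


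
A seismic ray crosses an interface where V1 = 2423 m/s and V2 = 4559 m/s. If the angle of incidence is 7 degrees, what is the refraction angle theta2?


sin(theta1) = sin(7 deg) = 0.121869
sin(theta2) = V2/V1 * sin(theta1) = 4559/2423 * 0.121869 = 0.229303
theta2 = arcsin(0.229303) = 13.2561 degrees

13.2561


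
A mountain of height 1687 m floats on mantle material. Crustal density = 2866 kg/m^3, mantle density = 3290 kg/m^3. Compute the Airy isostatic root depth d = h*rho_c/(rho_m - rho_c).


rho_m - rho_c = 3290 - 2866 = 424
d = 1687 * 2866 / 424
= 4834942 / 424
= 11403.17 m

11403.17


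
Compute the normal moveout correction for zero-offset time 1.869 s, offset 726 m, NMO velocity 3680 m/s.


x/Vnmo = 726/3680 = 0.197283
(x/Vnmo)^2 = 0.03892
t0^2 = 3.493161
sqrt(3.493161 + 0.03892) = 1.879383
dt = 1.879383 - 1.869 = 0.010383

0.010383


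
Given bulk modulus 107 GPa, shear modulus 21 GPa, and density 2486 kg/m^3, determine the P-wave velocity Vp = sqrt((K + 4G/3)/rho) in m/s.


First compute the effective modulus:
K + 4G/3 = 107e9 + 4*21e9/3 = 135000000000.0 Pa
Then divide by density:
135000000000.0 / 2486 = 54304102.9767 Pa/(kg/m^3)
Take the square root:
Vp = sqrt(54304102.9767) = 7369.13 m/s

7369.13


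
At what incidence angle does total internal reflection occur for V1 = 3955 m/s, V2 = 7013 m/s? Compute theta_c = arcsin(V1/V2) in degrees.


V1/V2 = 3955/7013 = 0.563953
theta_c = arcsin(0.563953) = 34.3296 degrees

34.3296


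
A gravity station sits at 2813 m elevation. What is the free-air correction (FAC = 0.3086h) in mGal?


FAC = 0.3086 * h
= 0.3086 * 2813
= 868.0918 mGal

868.0918


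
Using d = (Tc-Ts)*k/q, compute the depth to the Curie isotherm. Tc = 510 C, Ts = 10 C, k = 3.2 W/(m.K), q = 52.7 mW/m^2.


T_Curie - T_surf = 510 - 10 = 500 C
Convert q to W/m^2: 52.7 mW/m^2 = 0.0527 W/m^2
d = 500 * 3.2 / 0.0527 = 30360.53 m

30360.53


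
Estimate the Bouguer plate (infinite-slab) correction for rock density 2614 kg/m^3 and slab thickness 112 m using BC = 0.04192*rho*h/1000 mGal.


BC = 0.04192 * rho * h / 1000
= 0.04192 * 2614 * 112 / 1000
= 12.2728 mGal

12.2728


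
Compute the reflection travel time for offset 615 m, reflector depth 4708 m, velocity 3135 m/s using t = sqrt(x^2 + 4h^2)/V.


x^2 + 4h^2 = 615^2 + 4*4708^2 = 378225 + 88661056 = 89039281
sqrt(89039281) = 9436.0628
t = 9436.0628 / 3135 = 3.0099 s

3.0099


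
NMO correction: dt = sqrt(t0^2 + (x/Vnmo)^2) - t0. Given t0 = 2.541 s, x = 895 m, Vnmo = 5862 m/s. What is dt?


x/Vnmo = 895/5862 = 0.152678
(x/Vnmo)^2 = 0.023311
t0^2 = 6.456681
sqrt(6.456681 + 0.023311) = 2.545583
dt = 2.545583 - 2.541 = 0.004583

0.004583


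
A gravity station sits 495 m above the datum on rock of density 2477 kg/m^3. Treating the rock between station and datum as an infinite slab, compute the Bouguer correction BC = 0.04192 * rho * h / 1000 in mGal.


BC = 0.04192 * rho * h / 1000
= 0.04192 * 2477 * 495 / 1000
= 51.3987 mGal

51.3987


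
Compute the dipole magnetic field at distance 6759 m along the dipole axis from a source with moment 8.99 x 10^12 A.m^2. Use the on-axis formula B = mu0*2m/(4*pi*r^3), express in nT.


m = 8.99 x 10^12 = 8990000000000 A.m^2
2m = 17980000000000 A.m^2
r^3 = 6759^3 = 308778703479
B = (4pi*10^-7) * 17980000000000 / (4*pi * 308778703479) * 1e9
= 22594334.364618 / 3880227625738.43 * 1e9
= 5822.9404 nT

5822.9404


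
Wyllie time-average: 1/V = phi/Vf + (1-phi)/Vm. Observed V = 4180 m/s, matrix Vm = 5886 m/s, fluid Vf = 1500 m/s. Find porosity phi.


1/V - 1/Vm = 1/4180 - 1/5886 = 6.934e-05
1/Vf - 1/Vm = 1/1500 - 1/5886 = 0.00049677
phi = 6.934e-05 / 0.00049677 = 0.1396

0.1396


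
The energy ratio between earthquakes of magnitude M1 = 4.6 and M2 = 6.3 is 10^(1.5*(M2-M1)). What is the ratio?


M2 - M1 = 6.3 - 4.6 = 1.7
1.5 * 1.7 = 2.55
ratio = 10^2.55 = 354.81

354.81


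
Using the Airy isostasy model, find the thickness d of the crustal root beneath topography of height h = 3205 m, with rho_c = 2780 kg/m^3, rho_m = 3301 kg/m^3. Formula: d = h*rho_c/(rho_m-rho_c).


rho_m - rho_c = 3301 - 2780 = 521
d = 3205 * 2780 / 521
= 8909900 / 521
= 17101.54 m

17101.54


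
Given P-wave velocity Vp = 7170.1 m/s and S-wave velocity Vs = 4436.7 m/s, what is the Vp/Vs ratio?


Vp/Vs = 7170.1 / 4436.7
= 1.6161

1.6161


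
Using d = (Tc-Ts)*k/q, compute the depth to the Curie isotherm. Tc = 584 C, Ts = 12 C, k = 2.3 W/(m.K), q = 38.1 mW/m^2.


T_Curie - T_surf = 584 - 12 = 572 C
Convert q to W/m^2: 38.1 mW/m^2 = 0.0381 W/m^2
d = 572 * 2.3 / 0.0381 = 34530.18 m

34530.18


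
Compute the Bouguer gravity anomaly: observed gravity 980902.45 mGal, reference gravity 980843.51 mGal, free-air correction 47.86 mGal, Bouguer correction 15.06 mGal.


BA = g_obs - g_ref + FAC - BC
= 980902.45 - 980843.51 + 47.86 - 15.06
= 91.74 mGal

91.74


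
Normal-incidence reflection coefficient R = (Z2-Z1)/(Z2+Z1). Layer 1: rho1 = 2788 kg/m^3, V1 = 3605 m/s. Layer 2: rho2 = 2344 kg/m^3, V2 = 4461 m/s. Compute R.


Z1 = 2788 * 3605 = 10050740
Z2 = 2344 * 4461 = 10456584
R = (10456584 - 10050740) / (10456584 + 10050740) = 405844 / 20507324 = 0.0198

0.0198


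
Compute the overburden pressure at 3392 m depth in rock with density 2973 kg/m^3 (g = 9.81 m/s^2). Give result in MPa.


P = rho * g * z / 1e6
= 2973 * 9.81 * 3392 / 1e6
= 98928120.96 / 1e6
= 98.9281 MPa

98.9281


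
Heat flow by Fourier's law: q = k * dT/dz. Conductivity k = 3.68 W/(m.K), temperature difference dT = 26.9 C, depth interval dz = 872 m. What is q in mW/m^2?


q = k * dT / dz * 1000
= 3.68 * 26.9 / 872 * 1000
= 0.113523 * 1000
= 113.5229 mW/m^2

113.5229


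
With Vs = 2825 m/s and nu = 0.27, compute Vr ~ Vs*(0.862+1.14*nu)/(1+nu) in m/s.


Numerator factor = 0.862 + 1.14*0.27 = 1.1698
Denominator = 1 + 0.27 = 1.27
Vr = 2825 * 1.1698 / 1.27 = 2602.11 m/s

2602.11


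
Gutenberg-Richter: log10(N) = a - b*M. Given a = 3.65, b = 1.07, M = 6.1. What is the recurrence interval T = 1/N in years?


log10(N) = 3.65 - 1.07*6.1 = -2.877
N = 10^-2.877 = 0.001327
T = 1/N = 1/0.001327 = 753.3556 years

753.3556


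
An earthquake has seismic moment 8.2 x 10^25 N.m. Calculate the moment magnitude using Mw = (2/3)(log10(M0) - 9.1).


log10(M0) = log10(8.2 x 10^25) = 25.9138
Mw = 2/3 * (25.9138 - 9.1)
= 2/3 * 16.8138
= 11.21

11.21


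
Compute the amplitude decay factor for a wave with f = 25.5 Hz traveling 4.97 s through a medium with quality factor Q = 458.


pi*f*t/Q = pi*25.5*4.97/458 = 0.869323
A/A0 = exp(-0.869323) = 0.419235

0.419235


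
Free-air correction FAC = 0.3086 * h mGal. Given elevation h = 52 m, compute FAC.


FAC = 0.3086 * h
= 0.3086 * 52
= 16.0472 mGal

16.0472


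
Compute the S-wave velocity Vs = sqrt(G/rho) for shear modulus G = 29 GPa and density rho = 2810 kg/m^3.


Convert G to Pa: G = 29e9 Pa
Compute G/rho = 29e9 / 2810 = 10320284.6975
Vs = sqrt(10320284.6975) = 3212.52 m/s

3212.52


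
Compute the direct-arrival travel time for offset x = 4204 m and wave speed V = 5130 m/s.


t = x / V
= 4204 / 5130
= 0.8195 s

0.8195


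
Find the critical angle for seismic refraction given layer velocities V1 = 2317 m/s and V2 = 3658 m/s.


V1/V2 = 2317/3658 = 0.633406
theta_c = arcsin(0.633406) = 39.3019 degrees

39.3019


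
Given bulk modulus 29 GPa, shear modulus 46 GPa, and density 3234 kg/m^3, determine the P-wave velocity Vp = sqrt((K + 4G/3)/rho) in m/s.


First compute the effective modulus:
K + 4G/3 = 29e9 + 4*46e9/3 = 90333333333.33 Pa
Then divide by density:
90333333333.33 / 3234 = 27932385.0752 Pa/(kg/m^3)
Take the square root:
Vp = sqrt(27932385.0752) = 5285.11 m/s

5285.11


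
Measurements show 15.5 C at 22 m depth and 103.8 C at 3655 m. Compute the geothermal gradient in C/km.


dT = 103.8 - 15.5 = 88.3 C
dz = 3655 - 22 = 3633 m
gradient = dT/dz * 1000 = 88.3/3633 * 1000 = 24.305 C/km

24.305


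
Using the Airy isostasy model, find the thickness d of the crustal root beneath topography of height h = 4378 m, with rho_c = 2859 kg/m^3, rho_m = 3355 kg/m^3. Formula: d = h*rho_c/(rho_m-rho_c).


rho_m - rho_c = 3355 - 2859 = 496
d = 4378 * 2859 / 496
= 12516702 / 496
= 25235.29 m

25235.29


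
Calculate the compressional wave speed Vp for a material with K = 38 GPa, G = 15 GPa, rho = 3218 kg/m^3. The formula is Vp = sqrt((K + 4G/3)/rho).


First compute the effective modulus:
K + 4G/3 = 38e9 + 4*15e9/3 = 58000000000.0 Pa
Then divide by density:
58000000000.0 / 3218 = 18023617.1535 Pa/(kg/m^3)
Take the square root:
Vp = sqrt(18023617.1535) = 4245.42 m/s

4245.42


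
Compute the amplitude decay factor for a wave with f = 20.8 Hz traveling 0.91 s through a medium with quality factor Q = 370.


pi*f*t/Q = pi*20.8*0.91/370 = 0.160714
A/A0 = exp(-0.160714) = 0.851536

0.851536


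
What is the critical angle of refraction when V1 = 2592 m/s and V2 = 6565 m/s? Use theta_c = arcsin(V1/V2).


V1/V2 = 2592/6565 = 0.394821
theta_c = arcsin(0.394821) = 23.2548 degrees

23.2548


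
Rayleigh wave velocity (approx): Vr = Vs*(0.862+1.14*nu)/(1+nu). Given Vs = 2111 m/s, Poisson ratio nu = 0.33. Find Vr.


Numerator factor = 0.862 + 1.14*0.33 = 1.2382
Denominator = 1 + 0.33 = 1.33
Vr = 2111 * 1.2382 / 1.33 = 1965.29 m/s

1965.29


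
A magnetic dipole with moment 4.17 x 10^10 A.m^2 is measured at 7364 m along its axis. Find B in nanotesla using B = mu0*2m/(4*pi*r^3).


m = 4.17 x 10^10 = 41700000000 A.m^2
2m = 83400000000 A.m^2
r^3 = 7364^3 = 399338644544
B = (4pi*10^-7) * 83400000000 / (4*pi * 399338644544) * 1e9
= 104803.530924 / 5018237407975.74 * 1e9
= 20.8845 nT

20.8845


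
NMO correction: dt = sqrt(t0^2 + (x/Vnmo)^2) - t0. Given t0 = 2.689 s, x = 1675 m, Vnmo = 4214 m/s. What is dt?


x/Vnmo = 1675/4214 = 0.397485
(x/Vnmo)^2 = 0.157994
t0^2 = 7.230721
sqrt(7.230721 + 0.157994) = 2.718219
dt = 2.718219 - 2.689 = 0.029219

0.029219


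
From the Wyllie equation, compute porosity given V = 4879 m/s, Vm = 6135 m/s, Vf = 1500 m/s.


1/V - 1/Vm = 1/4879 - 1/6135 = 4.196e-05
1/Vf - 1/Vm = 1/1500 - 1/6135 = 0.00050367
phi = 4.196e-05 / 0.00050367 = 0.0833

0.0833


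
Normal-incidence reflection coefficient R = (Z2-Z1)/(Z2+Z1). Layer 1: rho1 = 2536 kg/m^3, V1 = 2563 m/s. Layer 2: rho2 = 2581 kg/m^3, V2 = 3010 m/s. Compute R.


Z1 = 2536 * 2563 = 6499768
Z2 = 2581 * 3010 = 7768810
R = (7768810 - 6499768) / (7768810 + 6499768) = 1269042 / 14268578 = 0.0889

0.0889


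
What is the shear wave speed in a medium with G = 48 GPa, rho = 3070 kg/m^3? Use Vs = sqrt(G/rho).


Convert G to Pa: G = 48e9 Pa
Compute G/rho = 48e9 / 3070 = 15635179.1531
Vs = sqrt(15635179.1531) = 3954.13 m/s

3954.13


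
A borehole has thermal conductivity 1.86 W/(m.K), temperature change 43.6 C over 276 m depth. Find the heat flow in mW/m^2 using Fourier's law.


q = k * dT / dz * 1000
= 1.86 * 43.6 / 276 * 1000
= 0.293826 * 1000
= 293.8261 mW/m^2

293.8261


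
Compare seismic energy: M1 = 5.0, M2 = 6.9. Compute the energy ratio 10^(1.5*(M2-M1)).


M2 - M1 = 6.9 - 5.0 = 1.9
1.5 * 1.9 = 2.85
ratio = 10^2.85 = 707.95

707.95


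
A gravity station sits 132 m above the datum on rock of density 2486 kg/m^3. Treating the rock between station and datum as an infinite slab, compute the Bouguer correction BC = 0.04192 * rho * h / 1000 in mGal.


BC = 0.04192 * rho * h / 1000
= 0.04192 * 2486 * 132 / 1000
= 13.7561 mGal

13.7561


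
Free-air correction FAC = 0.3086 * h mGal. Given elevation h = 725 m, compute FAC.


FAC = 0.3086 * h
= 0.3086 * 725
= 223.735 mGal

223.735


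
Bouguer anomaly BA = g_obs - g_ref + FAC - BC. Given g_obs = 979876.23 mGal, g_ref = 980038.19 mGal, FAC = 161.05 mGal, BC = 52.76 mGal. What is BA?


BA = g_obs - g_ref + FAC - BC
= 979876.23 - 980038.19 + 161.05 - 52.76
= -53.67 mGal

-53.67


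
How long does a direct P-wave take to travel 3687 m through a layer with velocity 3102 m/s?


t = x / V
= 3687 / 3102
= 1.1886 s

1.1886


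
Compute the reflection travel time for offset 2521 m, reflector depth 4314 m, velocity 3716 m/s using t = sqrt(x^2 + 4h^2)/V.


x^2 + 4h^2 = 2521^2 + 4*4314^2 = 6355441 + 74442384 = 80797825
sqrt(80797825) = 8988.761
t = 8988.761 / 3716 = 2.4189 s

2.4189


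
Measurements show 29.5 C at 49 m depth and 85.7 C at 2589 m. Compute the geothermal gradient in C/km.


dT = 85.7 - 29.5 = 56.2 C
dz = 2589 - 49 = 2540 m
gradient = dT/dz * 1000 = 56.2/2540 * 1000 = 22.126 C/km

22.126


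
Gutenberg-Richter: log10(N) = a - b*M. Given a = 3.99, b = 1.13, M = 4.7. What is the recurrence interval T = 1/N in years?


log10(N) = 3.99 - 1.13*4.7 = -1.321
N = 10^-1.321 = 0.047753
T = 1/N = 1/0.047753 = 20.9411 years

20.9411


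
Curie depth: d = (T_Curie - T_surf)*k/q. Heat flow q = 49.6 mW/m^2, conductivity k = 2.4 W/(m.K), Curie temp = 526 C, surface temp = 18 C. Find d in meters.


T_Curie - T_surf = 526 - 18 = 508 C
Convert q to W/m^2: 49.6 mW/m^2 = 0.0496 W/m^2
d = 508 * 2.4 / 0.0496 = 24580.65 m

24580.65


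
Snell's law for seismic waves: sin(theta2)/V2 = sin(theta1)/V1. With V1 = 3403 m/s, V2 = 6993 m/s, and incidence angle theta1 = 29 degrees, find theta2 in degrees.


sin(theta1) = sin(29 deg) = 0.48481
sin(theta2) = V2/V1 * sin(theta1) = 6993/3403 * 0.48481 = 0.99626
theta2 = arcsin(0.99626) = 85.0433 degrees

85.0433


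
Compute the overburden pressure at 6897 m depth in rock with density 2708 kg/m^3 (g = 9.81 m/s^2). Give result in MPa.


P = rho * g * z / 1e6
= 2708 * 9.81 * 6897 / 1e6
= 183222115.56 / 1e6
= 183.2221 MPa

183.2221


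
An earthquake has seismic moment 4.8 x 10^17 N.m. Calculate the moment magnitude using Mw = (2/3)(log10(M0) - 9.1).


log10(M0) = log10(4.8 x 10^17) = 17.6812
Mw = 2/3 * (17.6812 - 9.1)
= 2/3 * 8.5812
= 5.72

5.72


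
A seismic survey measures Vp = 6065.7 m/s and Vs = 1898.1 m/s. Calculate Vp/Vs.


Vp/Vs = 6065.7 / 1898.1
= 3.1957

3.1957


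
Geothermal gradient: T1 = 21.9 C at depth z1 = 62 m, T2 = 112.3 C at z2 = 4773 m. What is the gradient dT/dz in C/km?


dT = 112.3 - 21.9 = 90.4 C
dz = 4773 - 62 = 4711 m
gradient = dT/dz * 1000 = 90.4/4711 * 1000 = 19.1891 C/km

19.1891


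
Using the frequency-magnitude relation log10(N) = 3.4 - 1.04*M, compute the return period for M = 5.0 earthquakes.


log10(N) = 3.4 - 1.04*5.0 = -1.8
N = 10^-1.8 = 0.015849
T = 1/N = 1/0.015849 = 63.0957 years

63.0957


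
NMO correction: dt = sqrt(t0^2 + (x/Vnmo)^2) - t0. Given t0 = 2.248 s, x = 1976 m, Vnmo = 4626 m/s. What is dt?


x/Vnmo = 1976/4626 = 0.427151
(x/Vnmo)^2 = 0.182458
t0^2 = 5.053504
sqrt(5.053504 + 0.182458) = 2.288222
dt = 2.288222 - 2.248 = 0.040222

0.040222


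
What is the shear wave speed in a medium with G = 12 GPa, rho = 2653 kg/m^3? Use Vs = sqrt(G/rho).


Convert G to Pa: G = 12e9 Pa
Compute G/rho = 12e9 / 2653 = 4523181.3042
Vs = sqrt(4523181.3042) = 2126.78 m/s

2126.78


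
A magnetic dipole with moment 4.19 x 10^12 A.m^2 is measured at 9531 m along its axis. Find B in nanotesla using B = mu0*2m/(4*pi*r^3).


m = 4.19 x 10^12 = 4190000000000 A.m^2
2m = 8380000000000 A.m^2
r^3 = 9531^3 = 865795668291
B = (4pi*10^-7) * 8380000000000 / (4*pi * 865795668291) * 1e9
= 10530618.574833 / 10879909244051.48 * 1e9
= 967.8958 nT

967.8958


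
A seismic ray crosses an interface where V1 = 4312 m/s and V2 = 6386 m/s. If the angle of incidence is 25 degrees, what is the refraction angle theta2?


sin(theta1) = sin(25 deg) = 0.422618
sin(theta2) = V2/V1 * sin(theta1) = 6386/4312 * 0.422618 = 0.625891
theta2 = arcsin(0.625891) = 38.7476 degrees

38.7476


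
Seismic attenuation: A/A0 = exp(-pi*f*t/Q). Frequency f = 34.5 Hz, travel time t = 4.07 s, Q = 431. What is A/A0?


pi*f*t/Q = pi*34.5*4.07/431 = 1.023496
A/A0 = exp(-1.023496) = 0.359337

0.359337


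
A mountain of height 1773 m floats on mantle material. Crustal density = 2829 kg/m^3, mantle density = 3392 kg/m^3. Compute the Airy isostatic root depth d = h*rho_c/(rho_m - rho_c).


rho_m - rho_c = 3392 - 2829 = 563
d = 1773 * 2829 / 563
= 5015817 / 563
= 8909.09 m

8909.09


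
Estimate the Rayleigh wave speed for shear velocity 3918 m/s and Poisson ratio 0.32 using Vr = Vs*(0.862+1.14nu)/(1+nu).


Numerator factor = 0.862 + 1.14*0.32 = 1.2268
Denominator = 1 + 0.32 = 1.32
Vr = 3918 * 1.2268 / 1.32 = 3641.37 m/s

3641.37


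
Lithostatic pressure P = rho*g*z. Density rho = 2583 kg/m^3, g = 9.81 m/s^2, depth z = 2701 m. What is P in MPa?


P = rho * g * z / 1e6
= 2583 * 9.81 * 2701 / 1e6
= 68441260.23 / 1e6
= 68.4413 MPa

68.4413


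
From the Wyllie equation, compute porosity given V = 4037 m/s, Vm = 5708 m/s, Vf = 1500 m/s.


1/V - 1/Vm = 1/4037 - 1/5708 = 7.252e-05
1/Vf - 1/Vm = 1/1500 - 1/5708 = 0.00049147
phi = 7.252e-05 / 0.00049147 = 0.1475

0.1475


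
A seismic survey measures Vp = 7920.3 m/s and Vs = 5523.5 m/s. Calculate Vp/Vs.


Vp/Vs = 7920.3 / 5523.5
= 1.4339

1.4339


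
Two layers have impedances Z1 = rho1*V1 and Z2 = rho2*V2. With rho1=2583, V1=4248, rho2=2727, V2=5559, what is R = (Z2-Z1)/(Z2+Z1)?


Z1 = 2583 * 4248 = 10972584
Z2 = 2727 * 5559 = 15159393
R = (15159393 - 10972584) / (15159393 + 10972584) = 4186809 / 26131977 = 0.1602

0.1602


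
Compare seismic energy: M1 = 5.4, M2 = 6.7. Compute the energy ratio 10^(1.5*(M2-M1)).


M2 - M1 = 6.7 - 5.4 = 1.3
1.5 * 1.3 = 1.95
ratio = 10^1.95 = 89.13

89.13


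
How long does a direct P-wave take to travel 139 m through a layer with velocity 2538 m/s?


t = x / V
= 139 / 2538
= 0.0548 s

0.0548


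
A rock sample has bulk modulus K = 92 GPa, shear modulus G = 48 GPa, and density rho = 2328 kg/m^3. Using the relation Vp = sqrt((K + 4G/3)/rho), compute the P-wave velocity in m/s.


First compute the effective modulus:
K + 4G/3 = 92e9 + 4*48e9/3 = 156000000000.0 Pa
Then divide by density:
156000000000.0 / 2328 = 67010309.2784 Pa/(kg/m^3)
Take the square root:
Vp = sqrt(67010309.2784) = 8185.98 m/s

8185.98


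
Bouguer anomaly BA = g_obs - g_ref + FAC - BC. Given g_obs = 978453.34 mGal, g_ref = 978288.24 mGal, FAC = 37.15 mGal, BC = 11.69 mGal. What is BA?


BA = g_obs - g_ref + FAC - BC
= 978453.34 - 978288.24 + 37.15 - 11.69
= 190.56 mGal

190.56


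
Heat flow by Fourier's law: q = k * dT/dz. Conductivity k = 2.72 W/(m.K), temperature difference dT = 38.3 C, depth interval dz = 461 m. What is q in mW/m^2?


q = k * dT / dz * 1000
= 2.72 * 38.3 / 461 * 1000
= 0.225978 * 1000
= 225.9783 mW/m^2

225.9783


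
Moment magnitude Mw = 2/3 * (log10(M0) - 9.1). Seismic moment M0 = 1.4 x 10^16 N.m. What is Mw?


log10(M0) = log10(1.4 x 10^16) = 16.1461
Mw = 2/3 * (16.1461 - 9.1)
= 2/3 * 7.0461
= 4.7

4.7


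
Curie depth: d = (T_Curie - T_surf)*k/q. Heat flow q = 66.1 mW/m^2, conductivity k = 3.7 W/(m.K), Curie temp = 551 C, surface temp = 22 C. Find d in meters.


T_Curie - T_surf = 551 - 22 = 529 C
Convert q to W/m^2: 66.1 mW/m^2 = 0.0661 W/m^2
d = 529 * 3.7 / 0.0661 = 29611.2 m

29611.2


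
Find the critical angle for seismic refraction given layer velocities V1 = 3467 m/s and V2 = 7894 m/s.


V1/V2 = 3467/7894 = 0.439194
theta_c = arcsin(0.439194) = 26.0525 degrees

26.0525


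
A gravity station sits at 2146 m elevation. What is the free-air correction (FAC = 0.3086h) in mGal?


FAC = 0.3086 * h
= 0.3086 * 2146
= 662.2556 mGal

662.2556


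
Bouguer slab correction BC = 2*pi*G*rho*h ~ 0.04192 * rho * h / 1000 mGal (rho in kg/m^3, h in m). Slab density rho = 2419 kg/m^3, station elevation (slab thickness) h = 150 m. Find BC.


BC = 0.04192 * rho * h / 1000
= 0.04192 * 2419 * 150 / 1000
= 15.2107 mGal

15.2107


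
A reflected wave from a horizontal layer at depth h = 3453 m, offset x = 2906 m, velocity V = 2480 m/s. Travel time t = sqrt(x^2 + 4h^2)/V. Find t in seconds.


x^2 + 4h^2 = 2906^2 + 4*3453^2 = 8444836 + 47692836 = 56137672
sqrt(56137672) = 7492.5077
t = 7492.5077 / 2480 = 3.0212 s

3.0212


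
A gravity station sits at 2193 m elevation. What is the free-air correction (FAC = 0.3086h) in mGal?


FAC = 0.3086 * h
= 0.3086 * 2193
= 676.7598 mGal

676.7598


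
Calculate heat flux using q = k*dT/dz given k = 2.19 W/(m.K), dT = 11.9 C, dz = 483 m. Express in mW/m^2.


q = k * dT / dz * 1000
= 2.19 * 11.9 / 483 * 1000
= 0.053957 * 1000
= 53.9565 mW/m^2

53.9565


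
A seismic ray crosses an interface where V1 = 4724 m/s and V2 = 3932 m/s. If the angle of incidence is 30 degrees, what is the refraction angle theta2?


sin(theta1) = sin(30 deg) = 0.5
sin(theta2) = V2/V1 * sin(theta1) = 3932/4724 * 0.5 = 0.416173
theta2 = arcsin(0.416173) = 24.5932 degrees

24.5932


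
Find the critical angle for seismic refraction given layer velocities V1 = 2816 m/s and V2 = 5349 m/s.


V1/V2 = 2816/5349 = 0.526454
theta_c = arcsin(0.526454) = 31.7661 degrees

31.7661


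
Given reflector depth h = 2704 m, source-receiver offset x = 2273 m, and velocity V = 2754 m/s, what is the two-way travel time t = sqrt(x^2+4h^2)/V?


x^2 + 4h^2 = 2273^2 + 4*2704^2 = 5166529 + 29246464 = 34412993
sqrt(34412993) = 5866.2589
t = 5866.2589 / 2754 = 2.1301 s

2.1301


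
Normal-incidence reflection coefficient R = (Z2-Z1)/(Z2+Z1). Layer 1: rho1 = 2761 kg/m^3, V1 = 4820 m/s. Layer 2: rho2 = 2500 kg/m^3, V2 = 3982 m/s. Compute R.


Z1 = 2761 * 4820 = 13308020
Z2 = 2500 * 3982 = 9955000
R = (9955000 - 13308020) / (9955000 + 13308020) = -3353020 / 23263020 = -0.1441

-0.1441


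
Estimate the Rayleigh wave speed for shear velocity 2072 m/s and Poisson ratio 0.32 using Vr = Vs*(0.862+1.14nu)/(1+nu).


Numerator factor = 0.862 + 1.14*0.32 = 1.2268
Denominator = 1 + 0.32 = 1.32
Vr = 2072 * 1.2268 / 1.32 = 1925.7 m/s

1925.7


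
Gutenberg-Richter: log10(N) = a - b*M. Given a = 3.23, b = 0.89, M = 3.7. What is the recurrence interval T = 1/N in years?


log10(N) = 3.23 - 0.89*3.7 = -0.063
N = 10^-0.063 = 0.864968
T = 1/N = 1/0.864968 = 1.1561 years

1.1561


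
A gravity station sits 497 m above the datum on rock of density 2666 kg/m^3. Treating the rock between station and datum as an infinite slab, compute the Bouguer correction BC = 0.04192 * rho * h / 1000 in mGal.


BC = 0.04192 * rho * h / 1000
= 0.04192 * 2666 * 497 / 1000
= 55.5441 mGal

55.5441


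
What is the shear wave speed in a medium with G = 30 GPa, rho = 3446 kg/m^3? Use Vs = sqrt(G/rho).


Convert G to Pa: G = 30e9 Pa
Compute G/rho = 30e9 / 3446 = 8705745.7922
Vs = sqrt(8705745.7922) = 2950.55 m/s

2950.55


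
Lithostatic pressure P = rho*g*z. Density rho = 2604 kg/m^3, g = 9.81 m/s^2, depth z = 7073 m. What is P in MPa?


P = rho * g * z / 1e6
= 2604 * 9.81 * 7073 / 1e6
= 180681482.52 / 1e6
= 180.6815 MPa

180.6815


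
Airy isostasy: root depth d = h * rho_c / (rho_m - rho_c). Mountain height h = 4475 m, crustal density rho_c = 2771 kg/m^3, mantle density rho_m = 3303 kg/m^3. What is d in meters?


rho_m - rho_c = 3303 - 2771 = 532
d = 4475 * 2771 / 532
= 12400225 / 532
= 23308.69 m

23308.69


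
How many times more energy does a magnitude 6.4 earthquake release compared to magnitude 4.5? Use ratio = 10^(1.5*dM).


M2 - M1 = 6.4 - 4.5 = 1.9
1.5 * 1.9 = 2.85
ratio = 10^2.85 = 707.95

707.95


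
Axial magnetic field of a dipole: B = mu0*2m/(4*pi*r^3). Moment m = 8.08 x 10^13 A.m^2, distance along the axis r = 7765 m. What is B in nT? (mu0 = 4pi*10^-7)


m = 8.08 x 10^13 = 80800000000000 A.m^2
2m = 161600000000000 A.m^2
r^3 = 7765^3 = 468192422125
B = (4pi*10^-7) * 161600000000000 / (4*pi * 468192422125) * 1e9
= 203072549.128044 / 5883479495257.25 * 1e9
= 34515.7231 nT

34515.7231


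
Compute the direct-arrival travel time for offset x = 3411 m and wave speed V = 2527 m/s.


t = x / V
= 3411 / 2527
= 1.3498 s

1.3498


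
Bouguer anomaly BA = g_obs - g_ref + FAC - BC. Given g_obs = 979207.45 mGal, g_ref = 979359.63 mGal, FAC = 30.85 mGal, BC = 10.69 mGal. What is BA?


BA = g_obs - g_ref + FAC - BC
= 979207.45 - 979359.63 + 30.85 - 10.69
= -132.02 mGal

-132.02


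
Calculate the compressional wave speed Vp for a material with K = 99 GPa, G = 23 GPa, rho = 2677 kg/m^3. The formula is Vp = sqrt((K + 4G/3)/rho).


First compute the effective modulus:
K + 4G/3 = 99e9 + 4*23e9/3 = 129666666666.67 Pa
Then divide by density:
129666666666.67 / 2677 = 48437305.4414 Pa/(kg/m^3)
Take the square root:
Vp = sqrt(48437305.4414) = 6959.69 m/s

6959.69


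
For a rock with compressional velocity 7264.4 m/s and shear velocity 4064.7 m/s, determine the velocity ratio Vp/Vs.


Vp/Vs = 7264.4 / 4064.7
= 1.7872

1.7872


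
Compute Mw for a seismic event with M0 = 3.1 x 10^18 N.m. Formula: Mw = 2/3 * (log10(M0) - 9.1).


log10(M0) = log10(3.1 x 10^18) = 18.4914
Mw = 2/3 * (18.4914 - 9.1)
= 2/3 * 9.3914
= 6.26

6.26


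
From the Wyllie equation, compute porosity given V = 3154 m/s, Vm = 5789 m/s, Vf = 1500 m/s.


1/V - 1/Vm = 1/3154 - 1/5789 = 0.00014432
1/Vf - 1/Vm = 1/1500 - 1/5789 = 0.00049393
phi = 0.00014432 / 0.00049393 = 0.2922

0.2922


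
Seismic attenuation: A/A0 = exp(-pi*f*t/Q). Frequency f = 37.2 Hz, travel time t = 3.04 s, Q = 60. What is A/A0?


pi*f*t/Q = pi*37.2*3.04/60 = 5.921274
A/A0 = exp(-5.921274) = 0.002682

0.002682


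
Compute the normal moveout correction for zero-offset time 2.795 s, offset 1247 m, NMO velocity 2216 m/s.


x/Vnmo = 1247/2216 = 0.562726
(x/Vnmo)^2 = 0.31666
t0^2 = 7.812025
sqrt(7.812025 + 0.31666) = 2.851085
dt = 2.851085 - 2.795 = 0.056085

0.056085


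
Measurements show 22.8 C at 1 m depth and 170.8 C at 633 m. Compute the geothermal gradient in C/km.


dT = 170.8 - 22.8 = 148.0 C
dz = 633 - 1 = 632 m
gradient = dT/dz * 1000 = 148.0/632 * 1000 = 234.1772 C/km

234.1772


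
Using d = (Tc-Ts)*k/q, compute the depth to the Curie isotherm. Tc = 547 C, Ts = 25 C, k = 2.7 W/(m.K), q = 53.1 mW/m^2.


T_Curie - T_surf = 547 - 25 = 522 C
Convert q to W/m^2: 53.1 mW/m^2 = 0.0531 W/m^2
d = 522 * 2.7 / 0.0531 = 26542.37 m

26542.37


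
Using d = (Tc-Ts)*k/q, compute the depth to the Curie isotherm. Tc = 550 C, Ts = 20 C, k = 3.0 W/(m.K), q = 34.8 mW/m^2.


T_Curie - T_surf = 550 - 20 = 530 C
Convert q to W/m^2: 34.8 mW/m^2 = 0.0348 W/m^2
d = 530 * 3.0 / 0.0348 = 45689.66 m

45689.66


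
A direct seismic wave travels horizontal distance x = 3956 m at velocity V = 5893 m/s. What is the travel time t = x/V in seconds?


t = x / V
= 3956 / 5893
= 0.6713 s

0.6713


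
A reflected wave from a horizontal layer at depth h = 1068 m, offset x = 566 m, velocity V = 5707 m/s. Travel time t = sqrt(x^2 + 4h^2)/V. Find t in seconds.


x^2 + 4h^2 = 566^2 + 4*1068^2 = 320356 + 4562496 = 4882852
sqrt(4882852) = 2209.7176
t = 2209.7176 / 5707 = 0.3872 s

0.3872


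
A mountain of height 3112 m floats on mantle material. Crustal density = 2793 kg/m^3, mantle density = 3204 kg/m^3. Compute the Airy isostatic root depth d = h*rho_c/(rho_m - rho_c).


rho_m - rho_c = 3204 - 2793 = 411
d = 3112 * 2793 / 411
= 8691816 / 411
= 21147.97 m

21147.97


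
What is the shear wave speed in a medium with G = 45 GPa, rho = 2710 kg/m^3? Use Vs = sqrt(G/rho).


Convert G to Pa: G = 45e9 Pa
Compute G/rho = 45e9 / 2710 = 16605166.0517
Vs = sqrt(16605166.0517) = 4074.94 m/s

4074.94


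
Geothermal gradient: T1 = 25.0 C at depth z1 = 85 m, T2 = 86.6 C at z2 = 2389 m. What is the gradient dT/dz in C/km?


dT = 86.6 - 25.0 = 61.6 C
dz = 2389 - 85 = 2304 m
gradient = dT/dz * 1000 = 61.6/2304 * 1000 = 26.7361 C/km

26.7361


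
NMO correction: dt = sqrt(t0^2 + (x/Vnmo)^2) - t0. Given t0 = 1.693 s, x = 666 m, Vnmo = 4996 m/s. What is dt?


x/Vnmo = 666/4996 = 0.133307
(x/Vnmo)^2 = 0.017771
t0^2 = 2.866249
sqrt(2.866249 + 0.017771) = 1.69824
dt = 1.69824 - 1.693 = 0.00524

0.00524


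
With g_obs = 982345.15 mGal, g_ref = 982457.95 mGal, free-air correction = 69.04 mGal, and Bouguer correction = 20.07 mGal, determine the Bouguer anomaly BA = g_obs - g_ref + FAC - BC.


BA = g_obs - g_ref + FAC - BC
= 982345.15 - 982457.95 + 69.04 - 20.07
= -63.83 mGal

-63.83


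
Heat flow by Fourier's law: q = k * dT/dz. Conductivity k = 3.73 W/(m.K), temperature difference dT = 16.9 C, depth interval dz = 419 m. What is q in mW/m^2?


q = k * dT / dz * 1000
= 3.73 * 16.9 / 419 * 1000
= 0.150446 * 1000
= 150.4463 mW/m^2

150.4463


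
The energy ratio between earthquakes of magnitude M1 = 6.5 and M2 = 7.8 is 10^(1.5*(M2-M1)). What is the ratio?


M2 - M1 = 7.8 - 6.5 = 1.3
1.5 * 1.3 = 1.95
ratio = 10^1.95 = 89.13

89.13


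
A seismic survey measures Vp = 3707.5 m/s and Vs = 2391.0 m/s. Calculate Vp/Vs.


Vp/Vs = 3707.5 / 2391.0
= 1.5506

1.5506


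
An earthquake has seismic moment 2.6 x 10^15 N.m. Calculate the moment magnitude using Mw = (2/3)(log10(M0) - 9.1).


log10(M0) = log10(2.6 x 10^15) = 15.415
Mw = 2/3 * (15.415 - 9.1)
= 2/3 * 6.315
= 4.21

4.21


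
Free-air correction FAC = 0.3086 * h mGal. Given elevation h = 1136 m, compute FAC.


FAC = 0.3086 * h
= 0.3086 * 1136
= 350.5696 mGal

350.5696


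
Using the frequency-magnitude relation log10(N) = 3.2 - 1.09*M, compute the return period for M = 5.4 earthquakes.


log10(N) = 3.2 - 1.09*5.4 = -2.686
N = 10^-2.686 = 0.002061
T = 1/N = 1/0.002061 = 485.2885 years

485.2885


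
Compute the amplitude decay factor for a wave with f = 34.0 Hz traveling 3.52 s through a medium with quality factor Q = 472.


pi*f*t/Q = pi*34.0*3.52/472 = 0.79658
A/A0 = exp(-0.79658) = 0.450868

0.450868


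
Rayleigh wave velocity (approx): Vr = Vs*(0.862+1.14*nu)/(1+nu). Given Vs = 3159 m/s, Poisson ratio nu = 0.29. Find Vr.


Numerator factor = 0.862 + 1.14*0.29 = 1.1926
Denominator = 1 + 0.29 = 1.29
Vr = 3159 * 1.1926 / 1.29 = 2920.48 m/s

2920.48


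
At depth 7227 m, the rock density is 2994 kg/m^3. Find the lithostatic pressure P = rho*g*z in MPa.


P = rho * g * z / 1e6
= 2994 * 9.81 * 7227 / 1e6
= 212265228.78 / 1e6
= 212.2652 MPa

212.2652


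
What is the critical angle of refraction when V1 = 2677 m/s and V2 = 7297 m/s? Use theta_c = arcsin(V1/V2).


V1/V2 = 2677/7297 = 0.366863
theta_c = arcsin(0.366863) = 21.5223 degrees

21.5223


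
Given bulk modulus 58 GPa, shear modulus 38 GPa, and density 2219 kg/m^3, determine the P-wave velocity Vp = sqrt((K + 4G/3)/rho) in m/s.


First compute the effective modulus:
K + 4G/3 = 58e9 + 4*38e9/3 = 108666666666.67 Pa
Then divide by density:
108666666666.67 / 2219 = 48971007.9615 Pa/(kg/m^3)
Take the square root:
Vp = sqrt(48971007.9615) = 6997.93 m/s

6997.93


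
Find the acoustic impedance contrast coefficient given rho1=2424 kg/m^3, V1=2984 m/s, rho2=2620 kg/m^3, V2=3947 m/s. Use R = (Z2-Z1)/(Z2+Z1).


Z1 = 2424 * 2984 = 7233216
Z2 = 2620 * 3947 = 10341140
R = (10341140 - 7233216) / (10341140 + 7233216) = 3107924 / 17574356 = 0.1768

0.1768


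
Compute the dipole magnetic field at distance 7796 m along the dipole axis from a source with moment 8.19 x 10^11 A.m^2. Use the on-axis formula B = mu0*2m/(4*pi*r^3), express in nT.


m = 8.19 x 10^11 = 819000000000 A.m^2
2m = 1638000000000 A.m^2
r^3 = 7796^3 = 473822294336
B = (4pi*10^-7) * 1638000000000 / (4*pi * 473822294336) * 1e9
= 2058371.506632 / 5954226555972.15 * 1e9
= 345.6992 nT

345.6992


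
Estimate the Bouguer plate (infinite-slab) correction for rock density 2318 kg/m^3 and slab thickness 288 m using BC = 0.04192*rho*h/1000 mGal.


BC = 0.04192 * rho * h / 1000
= 0.04192 * 2318 * 288 / 1000
= 27.9851 mGal

27.9851


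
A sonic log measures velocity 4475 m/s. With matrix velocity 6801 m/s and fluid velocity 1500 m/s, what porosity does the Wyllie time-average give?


1/V - 1/Vm = 1/4475 - 1/6801 = 7.643e-05
1/Vf - 1/Vm = 1/1500 - 1/6801 = 0.00051963
phi = 7.643e-05 / 0.00051963 = 0.1471

0.1471
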